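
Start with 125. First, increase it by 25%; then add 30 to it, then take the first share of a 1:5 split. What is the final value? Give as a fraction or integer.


Start with 125.
Step 1: Increase by 25%: 125 * 125/100 = 625/4
Step 2: Add 30: 625/4+30=745/4; split 1:5 first = 745/4*1/6 = 745/24
Final result = 745/24

745/24


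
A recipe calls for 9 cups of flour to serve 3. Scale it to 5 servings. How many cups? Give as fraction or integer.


Original: 9 cups for 3 servings
Target servings = 5
Scaling factor = 5/3
New amount = 9 * 5/3
= 45/3
= 15 cups

15


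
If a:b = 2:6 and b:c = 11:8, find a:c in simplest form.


Given a:b = 2:6 and b:c = 11:8
Make b consistent. Multiply first ratio by 11: a:b = 22:66
Multiply second ratio by 6: b:c = 66:48
Now b = 66 in both, so a:b:c = 22:66:48
Therefore a:c = 22:48
Simplify by GCD: a:c = 11:24

11:24


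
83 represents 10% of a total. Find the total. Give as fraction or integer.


Given: 83 is 10% of the whole
Set up: 83 = 10/100 * whole
whole = 83 * 100 / 10
whole = 8300 / 10
whole = 830

830


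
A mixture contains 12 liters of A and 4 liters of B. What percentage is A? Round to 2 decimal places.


Volume of A = 12 L
Volume of B = 4 L
Total volume = 12 + 4 = 16 L
Percentage of A = (12/16) * 100
= 75.00%

75.00


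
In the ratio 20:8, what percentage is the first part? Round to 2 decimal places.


Total parts = 20 + 8 = 28
First part fraction = 20/28
Percentage = (20/28) * 100
= 0.714286 * 100
= 71.43%

71.43


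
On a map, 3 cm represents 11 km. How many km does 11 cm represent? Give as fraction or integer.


Map scale: 3 cm = 11 km
Measured distance on map = 11 cm
Set up proportion: 11 * 11 / 3
= 121 / 3
= 121/3 km

121/3


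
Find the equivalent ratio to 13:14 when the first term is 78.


Original ratio: 13:14
First term target: 78
Scale factor = 78 / 13 = 6
Multiply second term: 14 * 6 = 84
Equivalent ratio = 78:84

78:84


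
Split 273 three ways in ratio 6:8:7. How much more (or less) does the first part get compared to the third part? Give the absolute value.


Total parts = 6 + 8 + 7 = 21
Value per part = 273 / 21 = 13
Shares: 6*13=78, 8*13=104, 7*13=91
First share = 78, third share = 91
Difference = |78 - 91| = 13

13


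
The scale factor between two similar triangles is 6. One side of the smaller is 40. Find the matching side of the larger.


Similar triangles have proportional sides
Scale factor = 6
Smaller side = 40
Corresponding larger side = 40 * 6
= 240

240


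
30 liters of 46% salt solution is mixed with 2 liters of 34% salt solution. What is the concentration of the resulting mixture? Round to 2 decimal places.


Solute in mixture 1 = 46% of 30 L = 30*46/100 = 69/5 L
Solute in mixture 2 = 34% of 2 L = 2*34/100 = 17/25 L
Total solute = 69/5 + 17/25 = 362/25 L
Total volume = 30 + 2 = 32 L
Final concentration = 362/25/32 * 100 = 45.25%

45.25


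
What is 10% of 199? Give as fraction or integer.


Compute 10% of 199
Convert percentage: 10% = 10/100
Multiply: 199 * 10/100
= 1990/100
= 199/10

199/10


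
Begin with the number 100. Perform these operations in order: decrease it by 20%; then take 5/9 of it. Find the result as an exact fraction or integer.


Start with 100.
Step 1: Decrease by 20%: 100 * 80/100 = 80
Step 2: Take 5/9: 80 * 5/9 = 400/9
Final result = 400/9

400/9


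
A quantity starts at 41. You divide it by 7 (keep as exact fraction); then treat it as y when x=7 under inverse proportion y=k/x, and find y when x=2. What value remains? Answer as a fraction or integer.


Start with 41.
Step 1: Divide by 7: 41 / 7 = 41/7
Step 2: Inverse prop: k = (41/7)*7; new y = k/2 = 41/7*7/2 = 41/2
Final result = 41/2

41/2


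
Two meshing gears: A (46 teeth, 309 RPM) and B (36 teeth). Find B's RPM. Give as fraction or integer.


Gear ratio: teeth_A * RPM_A = teeth_B * RPM_B
46 * 309 = 36 * RPM_B
14214 = 36 * RPM_B
RPM_B = 14214 / 36
RPM_B = 2369/6

2369/6


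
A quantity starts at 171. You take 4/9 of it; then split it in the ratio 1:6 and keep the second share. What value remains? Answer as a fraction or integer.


Start with 171.
Step 1: Take 4/9: 171 * 4/9 = 76
Step 2: Split 1:6, second share = 76 * 6/7 = 456/7
Final result = 456/7

456/7


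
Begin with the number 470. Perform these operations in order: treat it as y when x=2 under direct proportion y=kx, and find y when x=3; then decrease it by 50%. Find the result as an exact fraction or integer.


Start with 470.
Step 1: Direct prop: k = (470)/2; new y = k*3 = 470*3/2 = 705
Step 2: Decrease by 50%: 705 * 50/100 = 705/2
Final result = 705/2

705/2


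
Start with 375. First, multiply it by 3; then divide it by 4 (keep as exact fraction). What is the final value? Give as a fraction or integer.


Start with 375.
Step 1: Multiply by 3: 375 * 3 = 1125
Step 2: Divide by 4: 1125 / 4 = 1125/4
Final result = 1125/4

1125/4


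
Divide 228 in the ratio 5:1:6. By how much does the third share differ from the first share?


Total parts = 5 + 1 + 6 = 12
Value per part = 228 / 12 = 19
Shares: 5*19=95, 1*19=19, 6*19=114
Third share = 114, first share = 95
Difference = |114 - 95| = 19

19


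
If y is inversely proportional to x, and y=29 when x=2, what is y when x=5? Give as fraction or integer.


Inverse proportion: y = k/x
Find k: k = 2 * 29 = 58
Compute y at x=5: y = 58/5
y = 58/5

58/5


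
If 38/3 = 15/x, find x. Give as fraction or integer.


Setting up: 38/3 = 15/x
Cross multiply: 38 * x = 3 * 15
38x = 45
x = 45/38
x = 45/38

45/38


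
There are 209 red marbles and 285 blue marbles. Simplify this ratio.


Find GCD(209, 285)
GCD = 19
Divide both by 19: 209/19 = 11, 285/19 = 15
Simplified ratio = 11:15

11:15


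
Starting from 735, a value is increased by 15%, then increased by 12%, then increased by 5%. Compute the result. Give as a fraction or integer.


Start: 735
Step 1: increase by 15% => multiply by 115/100
  735 * 115/100 = 3381/4
Step 2: increase by 12% => multiply by 112/100
  3381/4 * 112/100 = 23667/25
Step 3: increase by 5% => multiply by 105/100
  23667/25 * 105/100 = 497007/500
Final value = 497007/500

497007/500


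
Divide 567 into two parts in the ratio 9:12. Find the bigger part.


Total parts = 9 + 12 = 21
Value per part = 567 / 21 = 27
First share = 9 * 27 = 243
Second share = 12 * 27 = 324
Larger share = 324

324


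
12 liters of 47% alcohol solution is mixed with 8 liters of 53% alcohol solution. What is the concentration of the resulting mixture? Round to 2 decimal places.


Solute in mixture 1 = 47% of 12 L = 12*47/100 = 141/25 L
Solute in mixture 2 = 53% of 8 L = 8*53/100 = 106/25 L
Total solute = 141/25 + 106/25 = 247/25 L
Total volume = 12 + 8 = 20 L
Final concentration = 247/25/20 * 100 = 49.40%

49.40


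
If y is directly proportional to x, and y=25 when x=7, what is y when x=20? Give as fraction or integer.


Direct proportion: y = kx
Find k: k = 25/7 = 25/7
Compute y at x=20: y = 25/7 * 20
y = 500/7

500/7


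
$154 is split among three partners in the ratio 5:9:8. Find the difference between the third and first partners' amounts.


Total parts = 5 + 9 + 8 = 22
Value per part = 154 / 22 = 7
Shares: 5*7=35, 9*7=63, 8*7=56
Third share = 56, first share = 35
Difference = |56 - 35| = 21

21


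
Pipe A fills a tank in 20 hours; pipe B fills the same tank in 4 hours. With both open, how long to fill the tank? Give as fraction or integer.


Rate of A = 1/20 job per hour
Rate of B = 1/4 job per hour
Combined rate = 1/20 + 1/4
Find common denominator: (4 + 20)/(20*4) = 24/80
Combined rate = 3/10 job per hour
Time together = 1 / (3/10) = 10/3 hours

10/3


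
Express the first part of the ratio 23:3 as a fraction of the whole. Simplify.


Total parts = 23 + 3 = 26
First part fraction = 23/26
Simplify: 23/26 = 23/26

23/26


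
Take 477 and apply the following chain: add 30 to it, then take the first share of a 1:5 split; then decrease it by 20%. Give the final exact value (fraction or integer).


Start with 477.
Step 1: Add 30: 477+30=507; split 1:5 first = 507*1/6 = 169/2
Step 2: Decrease by 20%: 169/2 * 80/100 = 338/5
Final result = 338/5

338/5


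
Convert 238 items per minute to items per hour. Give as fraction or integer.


Converting from per minute to per hour
Rate = 238 items per minute
Multiply by 60: 238 * 60
= 14280 items per hour

14280


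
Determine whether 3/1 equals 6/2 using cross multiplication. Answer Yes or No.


Cross multiply to check 3/1 = 6/2
Left cross product: 3 * 2 = 6
Right cross product: 1 * 6 = 6
6 = 6
Equal, so proportions match => Yes

Yes


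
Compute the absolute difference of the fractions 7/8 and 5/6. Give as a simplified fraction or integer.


Simplify: 7/8 = 7/8 and 5/6 = 5/6
Find common denominator: LCD = 24
Convert: 21/24 and 20/24
Difference = |21 - 20|/24 = 1/24
Simplified = 1/24

1/24


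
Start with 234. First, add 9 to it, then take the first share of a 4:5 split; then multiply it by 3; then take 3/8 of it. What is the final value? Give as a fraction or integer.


Start with 234.
Step 1: Add 9: 234+9=243; split 4:5 first = 243*4/9 = 108
Step 2: Multiply by 3: 108 * 3 = 324
Step 3: Take 3/8: 324 * 3/8 = 243/2
Final result = 243/2

243/2


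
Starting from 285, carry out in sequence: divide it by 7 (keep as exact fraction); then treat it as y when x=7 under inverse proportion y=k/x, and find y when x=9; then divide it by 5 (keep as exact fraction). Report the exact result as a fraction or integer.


Start with 285.
Step 1: Divide by 7: 285 / 7 = 285/7
Step 2: Inverse prop: k = (285/7)*7; new y = k/9 = 285/7*7/9 = 95/3
Step 3: Divide by 5: 95/3 / 5 = 19/3
Final result = 19/3

19/3


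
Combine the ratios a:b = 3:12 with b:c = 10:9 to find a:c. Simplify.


Given a:b = 3:12 and b:c = 10:9
Make b consistent. Multiply first ratio by 10: a:b = 30:120
Multiply second ratio by 12: b:c = 120:108
Now b = 120 in both, so a:b:c = 30:120:108
Therefore a:c = 30:108
Simplify by GCD: a:c = 5:18

5:18


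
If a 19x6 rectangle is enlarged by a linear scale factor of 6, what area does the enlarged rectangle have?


Original dimensions: 19 x 6
Enlargement factor = 6
New width = 19 * 6 = 114
New height = 6 * 6 = 36
New area = 114 * 36 = 4104

4104


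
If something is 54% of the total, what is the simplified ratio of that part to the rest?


Part = 54%, Remainder = 46%
Ratio = 54:46
GCD(54, 46) = 2
Simplify: 27:23 = 27:23

27:23


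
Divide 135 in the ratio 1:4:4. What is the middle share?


Ratio = 1:4:4
Total parts = 1 + 4 + 4 = 9
Value per part = 135 / 9 = 15
First share = 1 * 15 = 15
Middle share = 4 * 15 = 60
Third share = 4 * 15 = 60

60


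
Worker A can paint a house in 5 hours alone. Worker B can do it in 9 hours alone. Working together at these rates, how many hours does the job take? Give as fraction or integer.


Rate of A = 1/5 job per hour
Rate of B = 1/9 job per hour
Combined rate = 1/5 + 1/9
Find common denominator: (9 + 5)/(5*9) = 14/45
Combined rate = 14/45 job per hour
Time together = 1 / (14/45) = 45/14 hours

45/14


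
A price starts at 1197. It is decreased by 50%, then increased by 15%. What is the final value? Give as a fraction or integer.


Start: 1197
Step 1: decrease by 50% => multiply by 50/100
  1197 * 50/100 = 1197/2
Step 2: increase by 15% => multiply by 115/100
  1197/2 * 115/100 = 27531/40
Final value = 27531/40

27531/40


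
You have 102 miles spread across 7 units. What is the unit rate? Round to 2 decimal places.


Total miles = 102
Number of units = 7
Unit rate = 102 / 7
= 14.57 miles per unit

14.57


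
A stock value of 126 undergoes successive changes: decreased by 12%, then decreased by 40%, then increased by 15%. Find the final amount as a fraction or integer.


Start: 126
Step 1: decrease by 12% => multiply by 88/100
  126 * 88/100 = 2772/25
Step 2: decrease by 40% => multiply by 60/100
  2772/25 * 60/100 = 8316/125
Step 3: increase by 15% => multiply by 115/100
  8316/125 * 115/100 = 47817/625
Final value = 47817/625

47817/625


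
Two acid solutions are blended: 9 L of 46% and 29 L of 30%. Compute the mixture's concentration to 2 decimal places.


Solute in mixture 1 = 46% of 9 L = 9*46/100 = 207/50 L
Solute in mixture 2 = 30% of 29 L = 29*30/100 = 87/10 L
Total solute = 207/50 + 87/10 = 321/25 L
Total volume = 9 + 29 = 38 L
Final concentration = 321/25/38 * 100 = 33.79%

33.79


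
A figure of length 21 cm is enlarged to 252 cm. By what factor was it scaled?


Original length = 21 cm
Scaled length = 252 cm
Scale factor = 252 / 21
= 12

12


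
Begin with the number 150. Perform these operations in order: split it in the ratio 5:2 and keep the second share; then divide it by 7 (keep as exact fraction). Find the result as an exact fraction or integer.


Start with 150.
Step 1: Split 5:2, second share = 150 * 2/7 = 300/7
Step 2: Divide by 7: 300/7 / 7 = 300/49
Final result = 300/49

300/49


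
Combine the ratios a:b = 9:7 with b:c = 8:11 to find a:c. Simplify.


Given a:b = 9:7 and b:c = 8:11
Make b consistent. Multiply first ratio by 8: a:b = 72:56
Multiply second ratio by 7: b:c = 56:77
Now b = 56 in both, so a:b:c = 72:56:77
Therefore a:c = 72:77
Simplify by GCD: a:c = 72:77

72:77


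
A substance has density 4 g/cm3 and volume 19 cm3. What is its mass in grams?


Using mass = density * volume
Density = 4 g/cm3
Volume = 19 cm3
Mass = 4 * 19
= 76 g

76


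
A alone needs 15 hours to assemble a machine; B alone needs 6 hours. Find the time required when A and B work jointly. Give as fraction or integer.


Rate of A = 1/15 job per hour
Rate of B = 1/6 job per hour
Combined rate = 1/15 + 1/6
Find common denominator: (6 + 15)/(15*6) = 21/90
Combined rate = 7/30 job per hour
Time together = 1 / (7/30) = 30/7 hours

30/7


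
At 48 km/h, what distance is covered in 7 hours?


Using distance = speed * time
Speed = 48 km/h
Time = 7 hours
Distance = 48 * 7
= 336 km

336


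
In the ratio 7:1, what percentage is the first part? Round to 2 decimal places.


Total parts = 7 + 1 = 8
First part fraction = 7/8
Percentage = (7/8) * 100
= 0.875 * 100
= 87.50%

87.50


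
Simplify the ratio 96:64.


Find GCD(96, 64)
GCD = 32
Divide both by 32: 96/32 = 3, 64/32 = 2
Simplified ratio = 3:2

3:2


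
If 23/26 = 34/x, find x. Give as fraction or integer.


Setting up: 23/26 = 34/x
Cross multiply: 23 * x = 26 * 34
23x = 884
x = 884/23
x = 884/23

884/23


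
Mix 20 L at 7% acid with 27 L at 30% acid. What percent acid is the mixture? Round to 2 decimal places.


Solute in mixture 1 = 7% of 20 L = 20*7/100 = 7/5 L
Solute in mixture 2 = 30% of 27 L = 27*30/100 = 81/10 L
Total solute = 7/5 + 81/10 = 19/2 L
Total volume = 20 + 27 = 47 L
Final concentration = 19/2/47 * 100 = 20.21%

20.21


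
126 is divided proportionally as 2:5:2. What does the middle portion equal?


Ratio = 2:5:2
Total parts = 2 + 5 + 2 = 9
Value per part = 126 / 9 = 14
First share = 2 * 14 = 28
Middle share = 5 * 14 = 70
Third share = 2 * 14 = 28

70


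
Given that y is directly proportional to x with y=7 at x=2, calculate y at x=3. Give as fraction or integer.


Direct proportion: y = kx
Find k: k = 7/2 = 7/2
Compute y at x=3: y = 7/2 * 3
y = 21/2

21/2


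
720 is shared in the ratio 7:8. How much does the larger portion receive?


Total parts = 7 + 8 = 15
Value per part = 720 / 15 = 48
First share = 7 * 48 = 336
Second share = 8 * 48 = 384
Larger share = 384

384


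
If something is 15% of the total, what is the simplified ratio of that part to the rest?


Part = 15%, Remainder = 85%
Ratio = 15:85
GCD(15, 85) = 5
Simplify: 3:17 = 3:17

3:17


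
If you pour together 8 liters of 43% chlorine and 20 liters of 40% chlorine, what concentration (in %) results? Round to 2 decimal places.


Solute in mixture 1 = 43% of 8 L = 8*43/100 = 86/25 L
Solute in mixture 2 = 40% of 20 L = 20*40/100 = 8 L
Total solute = 86/25 + 8 = 286/25 L
Total volume = 8 + 20 = 28 L
Final concentration = 286/25/28 * 100 = 40.86%

40.86


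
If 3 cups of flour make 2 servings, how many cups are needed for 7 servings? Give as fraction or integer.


Original: 3 cups for 2 servings
Target servings = 7
Scaling factor = 7/2
New amount = 3 * 7/2
= 21/2
= 21/2 cups

21/2


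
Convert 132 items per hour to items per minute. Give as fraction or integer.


Converting from per hour to per minute
Rate = 132 items per hour
Divide by 60: 132/60
= 11/5 items per minute

11/5


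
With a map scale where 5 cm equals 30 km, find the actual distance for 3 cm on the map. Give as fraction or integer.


Map scale: 5 cm = 30 km
Measured distance on map = 3 cm
Set up proportion: 3 * 30 / 5
= 90 / 5
= 18 km

18


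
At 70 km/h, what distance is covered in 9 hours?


Using distance = speed * time
Speed = 70 km/h
Time = 9 hours
Distance = 70 * 9
= 630 km

630


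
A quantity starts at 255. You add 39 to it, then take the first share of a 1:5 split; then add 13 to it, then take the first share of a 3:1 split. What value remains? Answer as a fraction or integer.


Start with 255.
Step 1: Add 39: 255+39=294; split 1:5 first = 294*1/6 = 49
Step 2: Add 13: 49+13=62; split 3:1 first = 62*3/4 = 93/2
Final result = 93/2

93/2


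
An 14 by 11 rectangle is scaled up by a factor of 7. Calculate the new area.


Original dimensions: 14 x 11
Enlargement factor = 7
New width = 14 * 7 = 98
New height = 11 * 7 = 77
New area = 98 * 77 = 7546

7546


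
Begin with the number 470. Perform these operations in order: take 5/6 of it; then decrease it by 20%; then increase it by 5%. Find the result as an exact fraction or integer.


Start with 470.
Step 1: Take 5/6: 470 * 5/6 = 1175/3
Step 2: Decrease by 20%: 1175/3 * 80/100 = 940/3
Step 3: Increase by 5%: 940/3 * 105/100 = 329
Final result = 329

329


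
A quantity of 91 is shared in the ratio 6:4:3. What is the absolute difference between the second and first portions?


Total parts = 6 + 4 + 3 = 13
Value per part = 91 / 13 = 7
Shares: 6*7=42, 4*7=28, 3*7=21
Second share = 28, first share = 42
Difference = |28 - 42| = 14

14


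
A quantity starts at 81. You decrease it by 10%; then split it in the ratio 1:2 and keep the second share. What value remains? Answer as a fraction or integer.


Start with 81.
Step 1: Decrease by 10%: 81 * 90/100 = 729/10
Step 2: Split 1:2, second share = 729/10 * 2/3 = 243/5
Final result = 243/5

243/5


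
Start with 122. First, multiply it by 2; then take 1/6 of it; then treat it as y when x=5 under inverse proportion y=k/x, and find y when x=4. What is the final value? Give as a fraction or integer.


Start with 122.
Step 1: Multiply by 2: 122 * 2 = 244
Step 2: Take 1/6: 244 * 1/6 = 122/3
Step 3: Inverse prop: k = (122/3)*5; new y = k/4 = 122/3*5/4 = 305/6
Final result = 305/6

305/6


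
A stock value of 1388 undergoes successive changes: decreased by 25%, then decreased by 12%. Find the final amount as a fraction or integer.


Start: 1388
Step 1: decrease by 25% => multiply by 75/100
  1388 * 75/100 = 1041
Step 2: decrease by 12% => multiply by 88/100
  1041 * 88/100 = 22902/25
Final value = 22902/25

22902/25


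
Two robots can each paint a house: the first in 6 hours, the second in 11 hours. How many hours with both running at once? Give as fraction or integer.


Rate of A = 1/6 job per hour
Rate of B = 1/11 job per hour
Combined rate = 1/6 + 1/11
Find common denominator: (11 + 6)/(6*11) = 17/66
Combined rate = 17/66 job per hour
Time together = 1 / (17/66) = 66/17 hours

66/17


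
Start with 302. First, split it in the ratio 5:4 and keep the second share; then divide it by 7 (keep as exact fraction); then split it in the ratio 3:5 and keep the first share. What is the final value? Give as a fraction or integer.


Start with 302.
Step 1: Split 5:4, second share = 302 * 4/9 = 1208/9
Step 2: Divide by 7: 1208/9 / 7 = 1208/63
Step 3: Split 3:5, first share = 1208/63 * 3/8 = 151/21
Final result = 151/21

151/21


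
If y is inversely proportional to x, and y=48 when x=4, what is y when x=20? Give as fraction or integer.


Inverse proportion: y = k/x
Find k: k = 4 * 48 = 192
Compute y at x=20: y = 192/20
y = 48/5

48/5


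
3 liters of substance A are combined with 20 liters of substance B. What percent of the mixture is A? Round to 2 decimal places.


Volume of A = 3 L
Volume of B = 20 L
Total volume = 3 + 20 = 23 L
Percentage of A = (3/23) * 100
= 13.04%

13.04


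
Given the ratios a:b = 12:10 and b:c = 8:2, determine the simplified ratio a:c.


Given a:b = 12:10 and b:c = 8:2
Make b consistent. Multiply first ratio by 8: a:b = 96:80
Multiply second ratio by 10: b:c = 80:20
Now b = 80 in both, so a:b:c = 96:80:20
Therefore a:c = 96:20
Simplify by GCD: a:c = 24:5

24:5


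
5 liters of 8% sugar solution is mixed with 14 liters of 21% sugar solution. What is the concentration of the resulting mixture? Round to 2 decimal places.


Solute in mixture 1 = 8% of 5 L = 5*8/100 = 2/5 L
Solute in mixture 2 = 21% of 14 L = 14*21/100 = 147/50 L
Total solute = 2/5 + 147/50 = 167/50 L
Total volume = 5 + 14 = 19 L
Final concentration = 167/50/19 * 100 = 17.58%

17.58


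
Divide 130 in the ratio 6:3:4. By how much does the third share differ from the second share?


Total parts = 6 + 3 + 4 = 13
Value per part = 130 / 13 = 10
Shares: 6*10=60, 3*10=30, 4*10=40
Third share = 40, second share = 30
Difference = |40 - 30| = 10

10


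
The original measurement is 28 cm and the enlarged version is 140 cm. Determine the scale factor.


Original length = 28 cm
Scaled length = 140 cm
Scale factor = 140 / 28
= 5

5


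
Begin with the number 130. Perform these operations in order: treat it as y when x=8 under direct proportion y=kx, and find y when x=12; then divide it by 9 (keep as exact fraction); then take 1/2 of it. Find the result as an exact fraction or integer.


Start with 130.
Step 1: Direct prop: k = (130)/8; new y = k*12 = 130*12/8 = 195
Step 2: Divide by 9: 195 / 9 = 65/3
Step 3: Take 1/2: 65/3 * 1/2 = 65/6
Final result = 65/6

65/6


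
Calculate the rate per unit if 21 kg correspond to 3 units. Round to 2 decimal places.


Total kg = 21
Number of units = 3
Unit rate = 21 / 3
= 7 kg per unit

7


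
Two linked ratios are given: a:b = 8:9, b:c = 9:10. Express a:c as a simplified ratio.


Given a:b = 8:9 and b:c = 9:10
Make b consistent. Multiply first ratio by 9: a:b = 72:81
Multiply second ratio by 9: b:c = 81:90
Now b = 81 in both, so a:b:c = 72:81:90
Therefore a:c = 72:90
Simplify by GCD: a:c = 4:5

4:5


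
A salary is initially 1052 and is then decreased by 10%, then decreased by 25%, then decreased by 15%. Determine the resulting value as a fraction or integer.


Start: 1052
Step 1: decrease by 10% => multiply by 90/100
  1052 * 90/100 = 4734/5
Step 2: decrease by 25% => multiply by 75/100
  4734/5 * 75/100 = 7101/10
Step 3: decrease by 15% => multiply by 85/100
  7101/10 * 85/100 = 120717/200
Final value = 120717/200

120717/200


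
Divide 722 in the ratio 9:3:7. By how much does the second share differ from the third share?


Total parts = 9 + 3 + 7 = 19
Value per part = 722 / 19 = 38
Shares: 9*38=342, 3*38=114, 7*38=266
Second share = 114, third share = 266
Difference = |114 - 266| = 152

152


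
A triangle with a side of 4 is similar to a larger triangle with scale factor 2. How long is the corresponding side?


Similar triangles have proportional sides
Scale factor = 2
Smaller side = 4
Corresponding larger side = 4 * 2
= 8

8


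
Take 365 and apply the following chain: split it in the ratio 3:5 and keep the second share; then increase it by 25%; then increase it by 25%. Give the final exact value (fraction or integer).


Start with 365.
Step 1: Split 3:5, second share = 365 * 5/8 = 1825/8
Step 2: Increase by 25%: 1825/8 * 125/100 = 9125/32
Step 3: Increase by 25%: 9125/32 * 125/100 = 45625/128
Final result = 45625/128

45625/128


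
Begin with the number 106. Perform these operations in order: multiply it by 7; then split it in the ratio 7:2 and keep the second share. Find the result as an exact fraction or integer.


Start with 106.
Step 1: Multiply by 7: 106 * 7 = 742
Step 2: Split 7:2, second share = 742 * 2/9 = 1484/9
Final result = 1484/9

1484/9


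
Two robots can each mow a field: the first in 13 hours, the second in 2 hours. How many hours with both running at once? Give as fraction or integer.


Rate of A = 1/13 job per hour
Rate of B = 1/2 job per hour
Combined rate = 1/13 + 1/2
Find common denominator: (2 + 13)/(13*2) = 15/26
Combined rate = 15/26 job per hour
Time together = 1 / (15/26) = 26/15 hours

26/15


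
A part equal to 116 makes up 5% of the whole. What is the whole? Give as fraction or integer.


Given: 116 is 5% of the whole
Set up: 116 = 5/100 * whole
whole = 116 * 100 / 5
whole = 11600 / 5
whole = 2320

2320


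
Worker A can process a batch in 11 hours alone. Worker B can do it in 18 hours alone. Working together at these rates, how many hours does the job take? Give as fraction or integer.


Rate of A = 1/11 job per hour
Rate of B = 1/18 job per hour
Combined rate = 1/11 + 1/18
Find common denominator: (18 + 11)/(11*18) = 29/198
Combined rate = 29/198 job per hour
Time together = 1 / (29/198) = 198/29 hours

198/29


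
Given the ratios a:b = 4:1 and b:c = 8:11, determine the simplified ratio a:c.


Given a:b = 4:1 and b:c = 8:11
Make b consistent. Multiply first ratio by 8: a:b = 32:8
Multiply second ratio by 1: b:c = 8:11
Now b = 8 in both, so a:b:c = 32:8:11
Therefore a:c = 32:11
Simplify by GCD: a:c = 32:11

32:11


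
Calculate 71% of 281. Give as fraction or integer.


Compute 71% of 281
Convert percentage: 71% = 71/100
Multiply: 281 * 71/100
= 19951/100
= 19951/100

19951/100


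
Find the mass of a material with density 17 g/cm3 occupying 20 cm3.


Using mass = density * volume
Density = 17 g/cm3
Volume = 20 cm3
Mass = 17 * 20
= 340 g

340


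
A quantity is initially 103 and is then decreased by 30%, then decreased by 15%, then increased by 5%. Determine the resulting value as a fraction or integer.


Start: 103
Step 1: decrease by 30% => multiply by 70/100
  103 * 70/100 = 721/10
Step 2: decrease by 15% => multiply by 85/100
  721/10 * 85/100 = 12257/200
Step 3: increase by 5% => multiply by 105/100
  12257/200 * 105/100 = 257397/4000
Final value = 257397/4000

257397/4000


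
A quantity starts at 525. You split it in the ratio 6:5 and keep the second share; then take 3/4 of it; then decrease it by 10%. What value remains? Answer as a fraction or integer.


Start with 525.
Step 1: Split 6:5, second share = 525 * 5/11 = 2625/11
Step 2: Take 3/4: 2625/11 * 3/4 = 7875/44
Step 3: Decrease by 10%: 7875/44 * 90/100 = 14175/88
Final result = 14175/88

14175/88


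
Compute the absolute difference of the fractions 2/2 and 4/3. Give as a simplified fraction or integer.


Simplify: 2/2 = 1 and 4/3 = 4/3
Find common denominator: LCD = 3
Convert: 3/3 and 4/3
Difference = |3 - 4|/3 = 1/3
Simplified = 1/3

1/3


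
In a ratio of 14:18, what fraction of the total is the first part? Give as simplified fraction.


Total parts = 14 + 18 = 32
First part fraction = 14/32
Simplify: 14/32 = 7/16

7/16


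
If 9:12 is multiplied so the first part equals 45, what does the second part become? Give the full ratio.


Original ratio: 9:12
First term target: 45
Scale factor = 45 / 9 = 5
Multiply second term: 12 * 5 = 60
Equivalent ratio = 45:60

45:60


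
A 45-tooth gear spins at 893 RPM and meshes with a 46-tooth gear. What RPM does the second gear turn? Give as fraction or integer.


Gear ratio: teeth_A * RPM_A = teeth_B * RPM_B
45 * 893 = 46 * RPM_B
40185 = 46 * RPM_B
RPM_B = 40185 / 46
RPM_B = 40185/46

40185/46


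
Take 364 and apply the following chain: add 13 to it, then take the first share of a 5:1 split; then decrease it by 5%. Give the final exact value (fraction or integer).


Start with 364.
Step 1: Add 13: 364+13=377; split 5:1 first = 377*5/6 = 1885/6
Step 2: Decrease by 5%: 1885/6 * 95/100 = 7163/24
Final result = 7163/24

7163/24


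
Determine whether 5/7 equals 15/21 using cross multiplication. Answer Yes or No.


Cross multiply to check 5/7 = 15/21
Left cross product: 5 * 21 = 105
Right cross product: 7 * 15 = 105
105 = 105
Equal, so proportions match => Yes

Yes


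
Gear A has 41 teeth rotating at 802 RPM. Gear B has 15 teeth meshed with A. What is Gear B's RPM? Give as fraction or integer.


Gear ratio: teeth_A * RPM_A = teeth_B * RPM_B
41 * 802 = 15 * RPM_B
32882 = 15 * RPM_B
RPM_B = 32882 / 15
RPM_B = 32882/15

32882/15


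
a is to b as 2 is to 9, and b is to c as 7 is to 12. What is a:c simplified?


Given a:b = 2:9 and b:c = 7:12
Make b consistent. Multiply first ratio by 7: a:b = 14:63
Multiply second ratio by 9: b:c = 63:108
Now b = 63 in both, so a:b:c = 14:63:108
Therefore a:c = 14:108
Simplify by GCD: a:c = 7:54

7:54


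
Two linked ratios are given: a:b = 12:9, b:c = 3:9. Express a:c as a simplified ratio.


Given a:b = 12:9 and b:c = 3:9
Make b consistent. Multiply first ratio by 3: a:b = 36:27
Multiply second ratio by 9: b:c = 27:81
Now b = 27 in both, so a:b:c = 36:27:81
Therefore a:c = 36:81
Simplify by GCD: a:c = 4:9

4:9


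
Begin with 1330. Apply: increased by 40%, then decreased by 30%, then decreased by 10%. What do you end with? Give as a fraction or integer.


Start: 1330
Step 1: increase by 40% => multiply by 140/100
  1330 * 140/100 = 1862
Step 2: decrease by 30% => multiply by 70/100
  1862 * 70/100 = 6517/5
Step 3: decrease by 10% => multiply by 90/100
  6517/5 * 90/100 = 58653/50
Final value = 58653/50

58653/50


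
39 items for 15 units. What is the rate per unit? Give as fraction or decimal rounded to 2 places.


Total items = 39
Number of units = 15
Unit rate = 39 / 15
= 2.60 items per unit

2.60


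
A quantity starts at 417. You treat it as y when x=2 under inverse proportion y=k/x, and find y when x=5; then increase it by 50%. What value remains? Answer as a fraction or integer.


Start with 417.
Step 1: Inverse prop: k = (417)*2; new y = k/5 = 417*2/5 = 834/5
Step 2: Increase by 50%: 834/5 * 150/100 = 1251/5
Final result = 1251/5

1251/5


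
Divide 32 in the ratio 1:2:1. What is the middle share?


Ratio = 1:2:1
Total parts = 1 + 2 + 1 = 4
Value per part = 32 / 4 = 8
First share = 1 * 8 = 8
Middle share = 2 * 8 = 16
Third share = 1 * 8 = 8

16


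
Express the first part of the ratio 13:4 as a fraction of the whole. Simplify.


Total parts = 13 + 4 = 17
First part fraction = 13/17
Simplify: 13/17 = 13/17

13/17


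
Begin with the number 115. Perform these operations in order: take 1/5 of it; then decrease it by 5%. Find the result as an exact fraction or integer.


Start with 115.
Step 1: Take 1/5: 115 * 1/5 = 23
Step 2: Decrease by 5%: 23 * 95/100 = 437/20
Final result = 437/20

437/20


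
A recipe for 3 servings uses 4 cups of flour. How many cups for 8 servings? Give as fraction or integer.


Original: 4 cups for 3 servings
Target servings = 8
Scaling factor = 8/3
New amount = 4 * 8/3
= 32/3
= 32/3 cups

32/3


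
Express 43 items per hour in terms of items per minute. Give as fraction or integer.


Converting from per hour to per minute
Rate = 43 items per hour
Divide by 60: 43/60
= 43/60 items per minute

43/60


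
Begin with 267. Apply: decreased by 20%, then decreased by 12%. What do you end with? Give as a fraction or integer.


Start: 267
Step 1: decrease by 20% => multiply by 80/100
  267 * 80/100 = 1068/5
Step 2: decrease by 12% => multiply by 88/100
  1068/5 * 88/100 = 23496/125
Final value = 23496/125

23496/125


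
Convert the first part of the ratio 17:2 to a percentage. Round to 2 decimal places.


Total parts = 17 + 2 = 19
First part fraction = 17/19
Percentage = (17/19) * 100
= 0.894737 * 100
= 89.47%

89.47


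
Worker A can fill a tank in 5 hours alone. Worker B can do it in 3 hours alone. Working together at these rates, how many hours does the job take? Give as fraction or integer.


Rate of A = 1/5 job per hour
Rate of B = 1/3 job per hour
Combined rate = 1/5 + 1/3
Find common denominator: (3 + 5)/(5*3) = 8/15
Combined rate = 8/15 job per hour
Time together = 1 / (8/15) = 15/8 hours

15/8


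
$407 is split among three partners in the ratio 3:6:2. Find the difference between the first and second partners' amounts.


Total parts = 3 + 6 + 2 = 11
Value per part = 407 / 11 = 37
Shares: 3*37=111, 6*37=222, 2*37=74
First share = 111, second share = 222
Difference = |111 - 222| = 111

111


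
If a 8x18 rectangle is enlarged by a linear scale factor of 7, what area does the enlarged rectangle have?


Original dimensions: 8 x 18
Enlargement factor = 7
New width = 8 * 7 = 56
New height = 18 * 7 = 126
New area = 56 * 126 = 7056

7056


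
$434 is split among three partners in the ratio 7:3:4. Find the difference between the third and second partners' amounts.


Total parts = 7 + 3 + 4 = 14
Value per part = 434 / 14 = 31
Shares: 7*31=217, 3*31=93, 4*31=124
Third share = 124, second share = 93
Difference = |124 - 93| = 31

31


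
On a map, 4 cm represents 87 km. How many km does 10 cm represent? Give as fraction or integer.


Map scale: 4 cm = 87 km
Measured distance on map = 10 cm
Set up proportion: 10 * 87 / 4
= 870 / 4
= 435/2 km

435/2


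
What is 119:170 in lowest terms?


Find GCD(119, 170)
GCD = 17
Divide both by 17: 119/17 = 7, 170/17 = 10
Simplified ratio = 7:10

7:10


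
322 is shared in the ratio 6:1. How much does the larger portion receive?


Total parts = 6 + 1 = 7
Value per part = 322 / 7 = 46
First share = 6 * 46 = 276
Second share = 1 * 46 = 46
Larger share = 276

276


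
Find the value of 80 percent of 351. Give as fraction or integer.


Compute 80% of 351
Convert percentage: 80% = 80/100
Multiply: 351 * 80/100
= 28080/100
= 1404/5

1404/5


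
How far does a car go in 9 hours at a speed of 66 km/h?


Using distance = speed * time
Speed = 66 km/h
Time = 9 hours
Distance = 66 * 9
= 594 km

594


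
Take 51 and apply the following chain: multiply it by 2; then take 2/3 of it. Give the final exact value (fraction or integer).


Start with 51.
Step 1: Multiply by 2: 51 * 2 = 102
Step 2: Take 2/3: 102 * 2/3 = 68
Final result = 68

68


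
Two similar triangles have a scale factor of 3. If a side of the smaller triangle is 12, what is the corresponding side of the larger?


Similar triangles have proportional sides
Scale factor = 3
Smaller side = 12
Corresponding larger side = 12 * 3
= 36

36


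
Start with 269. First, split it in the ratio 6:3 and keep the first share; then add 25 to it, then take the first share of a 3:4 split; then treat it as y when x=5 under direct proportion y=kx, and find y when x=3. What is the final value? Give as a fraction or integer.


Start with 269.
Step 1: Split 6:3, first share = 269 * 6/9 = 538/3
Step 2: Add 25: 538/3+25=613/3; split 3:4 first = 613/3*3/7 = 613/7
Step 3: Direct prop: k = (613/7)/5; new y = k*3 = 613/7*3/5 = 1839/35
Final result = 1839/35

1839/35


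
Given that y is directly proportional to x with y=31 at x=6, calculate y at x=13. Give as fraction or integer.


Direct proportion: y = kx
Find k: k = 31/6 = 31/6
Compute y at x=13: y = 31/6 * 13
y = 403/6

403/6


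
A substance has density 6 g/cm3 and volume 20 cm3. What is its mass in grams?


Using mass = density * volume
Density = 6 g/cm3
Volume = 20 cm3
Mass = 6 * 20
= 120 g

120


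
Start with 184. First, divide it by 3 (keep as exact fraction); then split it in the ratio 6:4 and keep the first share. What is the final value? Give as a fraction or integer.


Start with 184.
Step 1: Divide by 3: 184 / 3 = 184/3
Step 2: Split 6:4, first share = 184/3 * 6/10 = 184/5
Final result = 184/5

184/5


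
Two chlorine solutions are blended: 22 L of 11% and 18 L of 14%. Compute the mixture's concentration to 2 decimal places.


Solute in mixture 1 = 11% of 22 L = 22*11/100 = 121/50 L
Solute in mixture 2 = 14% of 18 L = 18*14/100 = 63/25 L
Total solute = 121/50 + 63/25 = 247/50 L
Total volume = 22 + 18 = 40 L
Final concentration = 247/50/40 * 100 = 12.35%

12.35


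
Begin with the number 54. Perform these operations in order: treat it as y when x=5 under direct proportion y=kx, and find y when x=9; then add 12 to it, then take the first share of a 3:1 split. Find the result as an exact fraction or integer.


Start with 54.
Step 1: Direct prop: k = (54)/5; new y = k*9 = 54*9/5 = 486/5
Step 2: Add 12: 486/5+12=546/5; split 3:1 first = 546/5*3/4 = 819/10
Final result = 819/10

819/10


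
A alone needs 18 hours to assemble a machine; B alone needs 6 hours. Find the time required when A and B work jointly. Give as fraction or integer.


Rate of A = 1/18 job per hour
Rate of B = 1/6 job per hour
Combined rate = 1/18 + 1/6
Find common denominator: (6 + 18)/(18*6) = 24/108
Combined rate = 2/9 job per hour
Time together = 1 / (2/9) = 9/2 hours

9/2


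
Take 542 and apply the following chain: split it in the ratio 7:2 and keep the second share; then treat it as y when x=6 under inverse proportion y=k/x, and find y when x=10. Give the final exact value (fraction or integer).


Start with 542.
Step 1: Split 7:2, second share = 542 * 2/9 = 1084/9
Step 2: Inverse prop: k = (1084/9)*6; new y = k/10 = 1084/9*6/10 = 1084/15
Final result = 1084/15

1084/15


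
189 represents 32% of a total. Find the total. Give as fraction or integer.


Given: 189 is 32% of the whole
Set up: 189 = 32/100 * whole
whole = 189 * 100 / 32
whole = 18900 / 32
whole = 4725/8

4725/8


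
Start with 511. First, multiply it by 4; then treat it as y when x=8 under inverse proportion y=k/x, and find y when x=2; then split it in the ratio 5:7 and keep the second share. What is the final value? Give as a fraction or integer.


Start with 511.
Step 1: Multiply by 4: 511 * 4 = 2044
Step 2: Inverse prop: k = (2044)*8; new y = k/2 = 2044*8/2 = 8176
Step 3: Split 5:7, second share = 8176 * 7/12 = 14308/3
Final result = 14308/3

14308/3


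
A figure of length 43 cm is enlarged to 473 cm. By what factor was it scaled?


Original length = 43 cm
Scaled length = 473 cm
Scale factor = 473 / 43
= 11

11


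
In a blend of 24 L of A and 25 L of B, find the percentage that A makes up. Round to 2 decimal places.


Volume of A = 24 L
Volume of B = 25 L
Total volume = 24 + 25 = 49 L
Percentage of A = (24/49) * 100
= 48.98%

48.98


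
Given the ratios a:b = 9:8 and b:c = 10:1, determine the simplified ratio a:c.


Given a:b = 9:8 and b:c = 10:1
Make b consistent. Multiply first ratio by 10: a:b = 90:80
Multiply second ratio by 8: b:c = 80:8
Now b = 80 in both, so a:b:c = 90:80:8
Therefore a:c = 90:8
Simplify by GCD: a:c = 45:4

45:4


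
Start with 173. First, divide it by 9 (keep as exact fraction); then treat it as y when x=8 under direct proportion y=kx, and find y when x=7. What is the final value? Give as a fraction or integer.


Start with 173.
Step 1: Divide by 9: 173 / 9 = 173/9
Step 2: Direct prop: k = (173/9)/8; new y = k*7 = 173/9*7/8 = 1211/72
Final result = 1211/72

1211/72


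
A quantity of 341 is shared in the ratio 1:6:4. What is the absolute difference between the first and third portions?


Total parts = 1 + 6 + 4 = 11
Value per part = 341 / 11 = 31
Shares: 1*31=31, 6*31=186, 4*31=124
First share = 31, third share = 124
Difference = |31 - 124| = 93

93


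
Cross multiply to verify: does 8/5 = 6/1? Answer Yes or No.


Cross multiply to check 8/5 = 6/1
Left cross product: 8 * 1 = 8
Right cross product: 5 * 6 = 30
8 != 30
Not equal, so proportions differ => No

No


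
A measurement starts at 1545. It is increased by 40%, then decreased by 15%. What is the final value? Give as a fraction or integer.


Start: 1545
Step 1: increase by 40% => multiply by 140/100
  1545 * 140/100 = 2163
Step 2: decrease by 15% => multiply by 85/100
  2163 * 85/100 = 36771/20
Final value = 36771/20

36771/20
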